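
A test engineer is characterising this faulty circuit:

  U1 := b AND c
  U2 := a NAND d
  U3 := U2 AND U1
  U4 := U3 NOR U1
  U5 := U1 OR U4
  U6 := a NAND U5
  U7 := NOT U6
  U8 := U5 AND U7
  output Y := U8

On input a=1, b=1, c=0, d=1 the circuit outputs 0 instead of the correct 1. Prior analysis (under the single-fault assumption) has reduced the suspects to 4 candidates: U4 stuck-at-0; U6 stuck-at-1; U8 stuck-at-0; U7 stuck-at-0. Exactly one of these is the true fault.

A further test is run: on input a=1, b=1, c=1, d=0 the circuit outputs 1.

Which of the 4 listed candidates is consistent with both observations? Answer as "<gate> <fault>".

Evaluate each candidate on input a=1, b=1, c=1, d=0:
  U4 stuck-at-0: U1=1, U2=1, U3=1, U4=0 [stuck-at-0], U5=1, U6=0, U7=1, U8=1 → 1 — matches
  U6 stuck-at-1: U1=1, U2=1, U3=1, U4=0, U5=1, U6=1 [stuck-at-1], U7=0, U8=0 → 0 — eliminated
  U8 stuck-at-0: U1=1, U2=1, U3=1, U4=0, U5=1, U6=0, U7=1, U8=0 [stuck-at-0] → 0 — eliminated
  U7 stuck-at-0: U1=1, U2=1, U3=1, U4=0, U5=1, U6=0, U7=0 [stuck-at-0], U8=0 → 0 — eliminated
Only U4 stuck-at-0 reproduces the observed 1.

U4 stuck-at-0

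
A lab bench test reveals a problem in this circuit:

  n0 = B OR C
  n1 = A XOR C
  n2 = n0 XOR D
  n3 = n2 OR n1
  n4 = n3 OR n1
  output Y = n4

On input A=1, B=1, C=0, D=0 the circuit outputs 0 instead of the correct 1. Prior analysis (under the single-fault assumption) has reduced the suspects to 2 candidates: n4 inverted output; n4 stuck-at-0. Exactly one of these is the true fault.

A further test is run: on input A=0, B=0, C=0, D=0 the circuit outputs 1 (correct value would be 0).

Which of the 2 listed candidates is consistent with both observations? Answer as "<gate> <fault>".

Evaluate each candidate on input A=0, B=0, C=0, D=0:
  n4 inverted output: n0=0, n1=0, n2=0, n3=0, n4=1 [inverted output] → 1 — matches
  n4 stuck-at-0: n0=0, n1=0, n2=0, n3=0, n4=0 [stuck-at-0] → 0 — eliminated
Only n4 inverted output reproduces the observed 1.

n4 inverted output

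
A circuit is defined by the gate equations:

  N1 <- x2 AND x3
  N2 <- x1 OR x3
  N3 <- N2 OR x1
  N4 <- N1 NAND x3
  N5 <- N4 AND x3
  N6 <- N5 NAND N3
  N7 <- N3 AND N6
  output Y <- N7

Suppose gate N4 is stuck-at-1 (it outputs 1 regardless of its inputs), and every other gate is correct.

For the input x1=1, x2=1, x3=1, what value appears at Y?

Propagate with N4 forced: N1=1, N2=1, N3=1, N4=1 [stuck-at-1], N5=1, N6=0, N7=0.
So Y = 0. (Without the fault it would be 1.)

0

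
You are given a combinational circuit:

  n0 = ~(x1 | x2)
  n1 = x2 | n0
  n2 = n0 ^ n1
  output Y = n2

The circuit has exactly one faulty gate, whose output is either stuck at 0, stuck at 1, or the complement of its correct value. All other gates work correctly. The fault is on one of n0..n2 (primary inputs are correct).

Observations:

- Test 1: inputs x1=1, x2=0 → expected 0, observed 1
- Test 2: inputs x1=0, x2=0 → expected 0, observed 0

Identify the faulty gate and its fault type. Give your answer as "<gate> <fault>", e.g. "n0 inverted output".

Fault-free values for test 1 (x1=1, x2=0): n0=0, n1=0, n2=0, giving Y=0. Observed 1.
Test 1: faults giving observed 1 are {n1 stuck-at-1, n1 inverted output, n2 stuck-at-1, n2 inverted output}.
Test 2 (x1=0, x2=0): fault-free n0=1, n1=1, n2=0 → 0; observed 0. Eliminates n1 inverted output, n2 stuck-at-1, n2 inverted output.
Only n1 stuck-at-1 is consistent with every test.

n1 stuck-at-1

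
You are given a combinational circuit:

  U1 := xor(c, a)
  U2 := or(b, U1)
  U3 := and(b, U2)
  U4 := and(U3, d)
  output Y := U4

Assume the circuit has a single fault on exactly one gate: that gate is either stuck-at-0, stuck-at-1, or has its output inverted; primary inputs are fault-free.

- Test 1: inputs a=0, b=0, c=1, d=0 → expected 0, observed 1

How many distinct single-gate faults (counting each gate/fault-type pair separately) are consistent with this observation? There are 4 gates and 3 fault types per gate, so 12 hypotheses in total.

2

Fault-free: U1=1, U2=1, U3=0, U4=0 → 0. Observed 1.
  U1 stuck-at-0: output 0 ✗
  U1 stuck-at-1: output 0 ✗
  U1 inverted output: output 0 ✗
  U2 stuck-at-0: output 0 ✗
  U2 stuck-at-1: output 0 ✗
  U2 inverted output: output 0 ✗
  U3 stuck-at-0: output 0 ✗
  U3 stuck-at-1: output 0 ✗
  U3 inverted output: output 0 ✗
  U4 stuck-at-0: output 0 ✗
  U4 stuck-at-1: output 1 ✓
  U4 inverted output: output 1 ✓
Consistent faults: {U4 stuck-at-1, U4 inverted output} — 2 in all.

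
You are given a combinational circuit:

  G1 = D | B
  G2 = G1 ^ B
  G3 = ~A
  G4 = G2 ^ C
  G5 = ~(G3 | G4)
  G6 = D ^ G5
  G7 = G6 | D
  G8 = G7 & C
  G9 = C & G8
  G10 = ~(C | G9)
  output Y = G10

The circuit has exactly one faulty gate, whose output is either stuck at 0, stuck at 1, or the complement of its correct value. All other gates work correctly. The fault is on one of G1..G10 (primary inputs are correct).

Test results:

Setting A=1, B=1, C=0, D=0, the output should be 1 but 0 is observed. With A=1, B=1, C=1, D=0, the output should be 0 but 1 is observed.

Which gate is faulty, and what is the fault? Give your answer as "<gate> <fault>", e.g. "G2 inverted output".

G10 inverted output

Fault-free values for test 1 (A=1, B=1, C=0, D=0): G1=1, G2=0, G3=0, G4=0, G5=1, G6=1, G7=1, G8=0, G9=0, G10=1, giving Y=1. Observed 0.
Test 1: faults giving observed 0 are {G9 stuck-at-1, G9 inverted output, G10 stuck-at-0, G10 inverted output}.
Test 2 (A=1, B=1, C=1, D=0): fault-free G1=1, G2=0, G3=0, G4=1, G5=0, G6=0, G7=0, G8=0, G9=0, G10=0 → 0; observed 1. Eliminates G9 stuck-at-1, G9 inverted output, G10 stuck-at-0.
Only G10 inverted output is consistent with every test.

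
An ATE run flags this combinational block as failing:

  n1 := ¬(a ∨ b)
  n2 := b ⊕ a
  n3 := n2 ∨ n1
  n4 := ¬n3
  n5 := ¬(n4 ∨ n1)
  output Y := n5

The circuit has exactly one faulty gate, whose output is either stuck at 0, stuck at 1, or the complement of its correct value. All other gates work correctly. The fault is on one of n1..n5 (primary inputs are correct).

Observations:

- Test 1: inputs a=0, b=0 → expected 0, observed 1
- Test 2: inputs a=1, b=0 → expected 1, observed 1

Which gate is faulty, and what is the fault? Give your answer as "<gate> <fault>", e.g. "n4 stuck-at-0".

Fault-free values for test 1 (a=0, b=0): n1=1, n2=0, n3=1, n4=0, n5=0, giving Y=0. Observed 1.
Test 1: faults giving observed 1 are {n5 stuck-at-1, n5 inverted output}.
Test 2 (a=1, b=0): fault-free n1=0, n2=1, n3=1, n4=0, n5=1 → 1; observed 1. Eliminates n5 inverted output.
Only n5 stuck-at-1 is consistent with every test.

n5 stuck-at-1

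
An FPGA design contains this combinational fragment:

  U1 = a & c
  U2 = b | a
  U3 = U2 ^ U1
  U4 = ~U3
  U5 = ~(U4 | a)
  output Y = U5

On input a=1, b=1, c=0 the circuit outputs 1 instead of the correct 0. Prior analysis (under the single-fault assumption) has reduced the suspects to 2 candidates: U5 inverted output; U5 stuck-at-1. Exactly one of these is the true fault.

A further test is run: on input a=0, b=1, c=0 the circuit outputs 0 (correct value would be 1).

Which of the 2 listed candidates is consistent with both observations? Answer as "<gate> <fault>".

Evaluate each candidate on input a=0, b=1, c=0:
  U5 inverted output: U1=0, U2=1, U3=1, U4=0, U5=0 [inverted output] → 0 — matches
  U5 stuck-at-1: U1=0, U2=1, U3=1, U4=0, U5=1 [stuck-at-1] → 1 — eliminated
Only U5 inverted output reproduces the observed 0.

U5 inverted output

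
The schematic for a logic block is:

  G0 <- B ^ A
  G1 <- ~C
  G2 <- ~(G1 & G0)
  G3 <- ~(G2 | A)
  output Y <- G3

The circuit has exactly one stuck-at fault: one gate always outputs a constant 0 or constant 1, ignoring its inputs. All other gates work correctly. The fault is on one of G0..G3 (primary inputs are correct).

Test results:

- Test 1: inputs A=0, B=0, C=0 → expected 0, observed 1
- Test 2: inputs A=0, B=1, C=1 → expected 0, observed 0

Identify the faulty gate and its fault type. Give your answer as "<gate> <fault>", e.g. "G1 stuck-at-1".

G0 stuck-at-1

Fault-free values for test 1 (A=0, B=0, C=0): G0=0, G1=1, G2=1, G3=0, giving Y=0. Observed 1.
Test 1: faults giving observed 1 are {G0 stuck-at-1, G2 stuck-at-0, G3 stuck-at-1}.
Test 2 (A=0, B=1, C=1): fault-free G0=1, G1=0, G2=1, G3=0 → 0; observed 0. Eliminates G2 stuck-at-0, G3 stuck-at-1.
Only G0 stuck-at-1 is consistent with every test.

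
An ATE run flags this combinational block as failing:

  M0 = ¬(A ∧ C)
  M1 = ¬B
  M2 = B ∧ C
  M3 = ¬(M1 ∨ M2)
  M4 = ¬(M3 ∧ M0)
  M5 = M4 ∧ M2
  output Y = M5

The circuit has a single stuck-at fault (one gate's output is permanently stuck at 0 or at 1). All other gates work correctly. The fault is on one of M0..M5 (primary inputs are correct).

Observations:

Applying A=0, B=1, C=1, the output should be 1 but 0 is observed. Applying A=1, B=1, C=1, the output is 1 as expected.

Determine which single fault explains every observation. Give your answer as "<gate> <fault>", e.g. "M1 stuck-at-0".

M3 stuck-at-1

Fault-free values for test 1 (A=0, B=1, C=1): M0=1, M1=0, M2=1, M3=0, M4=1, M5=1, giving Y=1. Observed 0.
Test 1: faults giving observed 0 are {M2 stuck-at-0, M3 stuck-at-1, M4 stuck-at-0, M5 stuck-at-0}.
Test 2 (A=1, B=1, C=1): fault-free M0=0, M1=0, M2=1, M3=0, M4=1, M5=1 → 1; observed 1. Eliminates M2 stuck-at-0, M4 stuck-at-0, M5 stuck-at-0.
Only M3 stuck-at-1 is consistent with every test.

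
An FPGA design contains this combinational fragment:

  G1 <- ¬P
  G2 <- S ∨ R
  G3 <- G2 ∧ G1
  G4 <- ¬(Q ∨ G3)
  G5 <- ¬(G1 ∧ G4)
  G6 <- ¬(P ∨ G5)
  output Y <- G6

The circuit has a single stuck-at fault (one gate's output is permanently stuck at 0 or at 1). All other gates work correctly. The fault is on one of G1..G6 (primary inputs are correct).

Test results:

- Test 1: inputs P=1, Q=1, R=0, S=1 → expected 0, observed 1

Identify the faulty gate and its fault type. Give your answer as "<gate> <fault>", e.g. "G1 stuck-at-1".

Fault-free values for test 1 (P=1, Q=1, R=0, S=1): G1=0, G2=1, G3=0, G4=0, G5=1, G6=0, giving Y=0. Observed 1.
Test 1: faults giving observed 1 are {G6 stuck-at-1}.
Only G6 stuck-at-1 is consistent with every test.

G6 stuck-at-1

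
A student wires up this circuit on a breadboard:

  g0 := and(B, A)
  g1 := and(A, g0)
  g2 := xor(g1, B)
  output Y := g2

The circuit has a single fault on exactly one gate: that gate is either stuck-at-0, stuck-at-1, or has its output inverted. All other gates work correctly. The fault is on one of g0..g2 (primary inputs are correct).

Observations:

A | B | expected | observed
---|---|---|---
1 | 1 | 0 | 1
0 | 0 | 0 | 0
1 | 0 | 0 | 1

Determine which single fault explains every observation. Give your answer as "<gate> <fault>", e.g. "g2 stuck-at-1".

Fault-free values for test 1 (A=1, B=1): g0=1, g1=1, g2=0, giving Y=0. Observed 1.
Test 1: faults giving observed 1 are {g0 stuck-at-0, g0 inverted output, g1 stuck-at-0, g1 inverted output, g2 stuck-at-1, g2 inverted output}.
Test 2 (A=0, B=0): fault-free g0=0, g1=0, g2=0 → 0; observed 0. Eliminates g1 inverted output, g2 stuck-at-1, g2 inverted output.
Test 3 (A=1, B=0): fault-free g0=0, g1=0, g2=0 → 0; observed 1. Eliminates g0 stuck-at-0, g1 stuck-at-0.
Only g0 inverted output is consistent with every test.

g0 inverted output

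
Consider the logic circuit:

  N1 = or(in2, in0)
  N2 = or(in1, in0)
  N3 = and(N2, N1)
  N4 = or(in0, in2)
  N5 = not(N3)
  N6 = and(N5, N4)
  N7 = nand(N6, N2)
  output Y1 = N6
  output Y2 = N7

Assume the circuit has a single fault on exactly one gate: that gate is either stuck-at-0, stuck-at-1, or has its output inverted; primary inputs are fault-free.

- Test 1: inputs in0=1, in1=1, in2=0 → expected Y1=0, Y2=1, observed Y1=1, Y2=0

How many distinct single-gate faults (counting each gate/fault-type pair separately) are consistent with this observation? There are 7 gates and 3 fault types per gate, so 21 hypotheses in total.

8

Fault-free: N1=1, N2=1, N3=1, N4=1, N5=0, N6=0, N7=1 → Y1=0, Y2=1. Observed Y1=1, Y2=0.
  N1: stuck-at-0, inverted output ✓; others ✗
  N2: none of the 3 fault types match ✗
  N3: stuck-at-0, inverted output ✓; others ✗
  N4: none of the 3 fault types match ✗
  N5: stuck-at-1, inverted output ✓; others ✗
  N6: stuck-at-1, inverted output ✓; others ✗
  N7: none of the 3 fault types match ✗
Consistent faults: {N1 stuck-at-0, N1 inverted output, N3 stuck-at-0, N3 inverted output, N5 stuck-at-1, N5 inverted output, N6 stuck-at-1, N6 inverted output} — 8 in all.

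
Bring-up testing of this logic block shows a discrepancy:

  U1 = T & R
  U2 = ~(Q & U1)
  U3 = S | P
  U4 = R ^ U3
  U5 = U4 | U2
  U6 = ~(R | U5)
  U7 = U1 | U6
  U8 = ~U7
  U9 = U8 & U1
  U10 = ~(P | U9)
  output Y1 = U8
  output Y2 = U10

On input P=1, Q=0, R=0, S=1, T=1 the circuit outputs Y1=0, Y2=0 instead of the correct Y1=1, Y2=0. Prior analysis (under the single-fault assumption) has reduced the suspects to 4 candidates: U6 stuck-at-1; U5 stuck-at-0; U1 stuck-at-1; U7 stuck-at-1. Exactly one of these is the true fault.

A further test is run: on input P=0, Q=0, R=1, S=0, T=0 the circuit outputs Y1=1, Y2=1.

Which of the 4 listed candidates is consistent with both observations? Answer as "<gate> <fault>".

Evaluate each candidate on input P=0, Q=0, R=1, S=0, T=0:
  U6 stuck-at-1: U1=0, U2=1, U3=0, U4=1, U5=1, U6=1 [stuck-at-1], U7=1, U8=0, U9=0, U10=1 → Y1=0, Y2=1 — eliminated
  U5 stuck-at-0: U1=0, U2=1, U3=0, U4=1, U5=0 [stuck-at-0], U6=0, U7=0, U8=1, U9=0, U10=1 → Y1=1, Y2=1 — matches
  U1 stuck-at-1: U1=1 [stuck-at-1], U2=1, U3=0, U4=1, U5=1, U6=0, U7=1, U8=0, U9=0, U10=1 → Y1=0, Y2=1 — eliminated
  U7 stuck-at-1: U1=0, U2=1, U3=0, U4=1, U5=1, U6=0, U7=1 [stuck-at-1], U8=0, U9=0, U10=1 → Y1=0, Y2=1 — eliminated
Only U5 stuck-at-0 reproduces the observed Y1=1, Y2=1.

U5 stuck-at-0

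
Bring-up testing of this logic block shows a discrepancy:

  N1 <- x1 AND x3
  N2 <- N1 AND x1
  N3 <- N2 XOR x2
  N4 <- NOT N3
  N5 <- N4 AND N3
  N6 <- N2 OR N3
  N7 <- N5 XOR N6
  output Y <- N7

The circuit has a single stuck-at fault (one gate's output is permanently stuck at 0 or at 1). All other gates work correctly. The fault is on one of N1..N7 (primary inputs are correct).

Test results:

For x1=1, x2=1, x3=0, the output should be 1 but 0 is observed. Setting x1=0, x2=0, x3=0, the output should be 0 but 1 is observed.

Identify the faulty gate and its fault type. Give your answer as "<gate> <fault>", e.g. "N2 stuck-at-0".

N5 stuck-at-1

Fault-free values for test 1 (x1=1, x2=1, x3=0): N1=0, N2=0, N3=1, N4=0, N5=0, N6=1, N7=1, giving Y=1. Observed 0.
Test 1: faults giving observed 0 are {N3 stuck-at-0, N4 stuck-at-1, N5 stuck-at-1, N6 stuck-at-0, N7 stuck-at-0}.
Test 2 (x1=0, x2=0, x3=0): fault-free N1=0, N2=0, N3=0, N4=1, N5=0, N6=0, N7=0 → 0; observed 1. Eliminates N3 stuck-at-0, N4 stuck-at-1, N6 stuck-at-0, N7 stuck-at-0.
Only N5 stuck-at-1 is consistent with every test.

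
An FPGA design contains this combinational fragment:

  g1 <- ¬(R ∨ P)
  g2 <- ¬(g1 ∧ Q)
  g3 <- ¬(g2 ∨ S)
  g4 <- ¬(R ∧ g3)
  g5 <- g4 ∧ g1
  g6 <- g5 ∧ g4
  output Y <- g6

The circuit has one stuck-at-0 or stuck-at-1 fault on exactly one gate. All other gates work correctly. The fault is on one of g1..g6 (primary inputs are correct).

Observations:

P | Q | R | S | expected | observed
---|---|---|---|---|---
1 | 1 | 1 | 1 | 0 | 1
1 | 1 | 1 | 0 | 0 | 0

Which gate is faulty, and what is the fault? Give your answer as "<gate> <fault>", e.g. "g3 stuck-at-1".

Fault-free values for test 1 (P=1, Q=1, R=1, S=1): g1=0, g2=1, g3=0, g4=1, g5=0, g6=0, giving Y=0. Observed 1.
Test 1: faults giving observed 1 are {g1 stuck-at-1, g5 stuck-at-1, g6 stuck-at-1}.
Test 2 (P=1, Q=1, R=1, S=0): fault-free g1=0, g2=1, g3=0, g4=1, g5=0, g6=0 → 0; observed 0. Eliminates g5 stuck-at-1, g6 stuck-at-1.
Only g1 stuck-at-1 is consistent with every test.

g1 stuck-at-1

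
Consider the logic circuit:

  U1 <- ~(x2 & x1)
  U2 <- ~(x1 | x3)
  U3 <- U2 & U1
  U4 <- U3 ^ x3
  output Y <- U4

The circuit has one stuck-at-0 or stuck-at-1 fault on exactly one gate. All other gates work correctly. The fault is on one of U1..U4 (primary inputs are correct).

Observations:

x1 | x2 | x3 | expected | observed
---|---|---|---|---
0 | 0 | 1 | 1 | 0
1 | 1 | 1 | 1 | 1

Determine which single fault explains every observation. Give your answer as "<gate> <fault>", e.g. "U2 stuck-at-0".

U2 stuck-at-1

Fault-free values for test 1 (x1=0, x2=0, x3=1): U1=1, U2=0, U3=0, U4=1, giving Y=1. Observed 0.
Test 1: faults giving observed 0 are {U2 stuck-at-1, U3 stuck-at-1, U4 stuck-at-0}.
Test 2 (x1=1, x2=1, x3=1): fault-free U1=0, U2=0, U3=0, U4=1 → 1; observed 1. Eliminates U3 stuck-at-1, U4 stuck-at-0.
Only U2 stuck-at-1 is consistent with every test.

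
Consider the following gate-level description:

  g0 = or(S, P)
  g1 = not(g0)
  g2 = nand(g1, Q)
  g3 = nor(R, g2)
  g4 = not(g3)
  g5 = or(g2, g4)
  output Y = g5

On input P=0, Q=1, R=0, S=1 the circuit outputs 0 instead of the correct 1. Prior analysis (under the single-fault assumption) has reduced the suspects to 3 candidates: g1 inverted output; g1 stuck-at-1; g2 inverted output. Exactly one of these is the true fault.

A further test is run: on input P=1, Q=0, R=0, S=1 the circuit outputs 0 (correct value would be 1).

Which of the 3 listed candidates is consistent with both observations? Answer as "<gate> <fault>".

Evaluate each candidate on input P=1, Q=0, R=0, S=1:
  g1 inverted output: g0=1, g1=1 [inverted output], g2=1, g3=0, g4=1, g5=1 → 1 — eliminated
  g1 stuck-at-1: g0=1, g1=1 [stuck-at-1], g2=1, g3=0, g4=1, g5=1 → 1 — eliminated
  g2 inverted output: g0=1, g1=0, g2=0 [inverted output], g3=1, g4=0, g5=0 → 0 — matches
Only g2 inverted output reproduces the observed 0.

g2 inverted output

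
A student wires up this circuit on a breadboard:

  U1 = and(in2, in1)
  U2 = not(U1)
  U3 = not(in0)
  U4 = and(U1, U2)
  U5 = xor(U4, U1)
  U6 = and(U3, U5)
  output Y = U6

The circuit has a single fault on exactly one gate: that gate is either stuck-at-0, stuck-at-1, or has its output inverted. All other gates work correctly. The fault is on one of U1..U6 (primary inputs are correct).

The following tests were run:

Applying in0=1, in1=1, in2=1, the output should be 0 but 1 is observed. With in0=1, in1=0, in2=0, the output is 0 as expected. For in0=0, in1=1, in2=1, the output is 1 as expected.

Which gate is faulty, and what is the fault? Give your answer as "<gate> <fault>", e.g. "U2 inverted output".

U3 stuck-at-1

Fault-free values for test 1 (in0=1, in1=1, in2=1): U1=1, U2=0, U3=0, U4=0, U5=1, U6=0, giving Y=0. Observed 1.
Test 1: faults giving observed 1 are {U3 stuck-at-1, U3 inverted output, U6 stuck-at-1, U6 inverted output}.
Test 2 (in0=1, in1=0, in2=0): fault-free U1=0, U2=1, U3=0, U4=0, U5=0, U6=0 → 0; observed 0. Eliminates U6 stuck-at-1, U6 inverted output.
Test 3 (in0=0, in1=1, in2=1): fault-free U1=1, U2=0, U3=1, U4=0, U5=1, U6=1 → 1; observed 1. Eliminates U3 inverted output.
Only U3 stuck-at-1 is consistent with every test.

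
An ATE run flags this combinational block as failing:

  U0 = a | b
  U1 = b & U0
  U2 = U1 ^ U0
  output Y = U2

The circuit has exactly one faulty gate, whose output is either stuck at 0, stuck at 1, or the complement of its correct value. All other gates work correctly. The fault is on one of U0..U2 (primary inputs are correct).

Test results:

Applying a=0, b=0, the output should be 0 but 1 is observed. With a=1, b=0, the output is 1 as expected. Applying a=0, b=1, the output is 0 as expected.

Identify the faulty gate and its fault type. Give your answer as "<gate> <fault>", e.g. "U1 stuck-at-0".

U0 stuck-at-1

Fault-free values for test 1 (a=0, b=0): U0=0, U1=0, U2=0, giving Y=0. Observed 1.
Test 1: faults giving observed 1 are {U0 stuck-at-1, U0 inverted output, U1 stuck-at-1, U1 inverted output, U2 stuck-at-1, U2 inverted output}.
Test 2 (a=1, b=0): fault-free U0=1, U1=0, U2=1 → 1; observed 1. Eliminates U0 inverted output, U1 stuck-at-1, U1 inverted output, U2 inverted output.
Test 3 (a=0, b=1): fault-free U0=1, U1=1, U2=0 → 0; observed 0. Eliminates U2 stuck-at-1.
Only U0 stuck-at-1 is consistent with every test.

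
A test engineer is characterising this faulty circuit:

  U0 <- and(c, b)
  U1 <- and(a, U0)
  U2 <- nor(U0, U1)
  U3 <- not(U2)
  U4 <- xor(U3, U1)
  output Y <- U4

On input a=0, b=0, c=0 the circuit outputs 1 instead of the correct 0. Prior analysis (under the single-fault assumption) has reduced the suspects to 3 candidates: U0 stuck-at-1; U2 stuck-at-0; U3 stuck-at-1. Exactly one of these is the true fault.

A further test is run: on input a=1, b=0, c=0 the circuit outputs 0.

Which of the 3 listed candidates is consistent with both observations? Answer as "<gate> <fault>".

Evaluate each candidate on input a=1, b=0, c=0:
  U0 stuck-at-1: U0=1 [stuck-at-1], U1=1, U2=0, U3=1, U4=0 → 0 — matches
  U2 stuck-at-0: U0=0, U1=0, U2=0 [stuck-at-0], U3=1, U4=1 → 1 — eliminated
  U3 stuck-at-1: U0=0, U1=0, U2=1, U3=1 [stuck-at-1], U4=1 → 1 — eliminated
Only U0 stuck-at-1 reproduces the observed 0.

U0 stuck-at-1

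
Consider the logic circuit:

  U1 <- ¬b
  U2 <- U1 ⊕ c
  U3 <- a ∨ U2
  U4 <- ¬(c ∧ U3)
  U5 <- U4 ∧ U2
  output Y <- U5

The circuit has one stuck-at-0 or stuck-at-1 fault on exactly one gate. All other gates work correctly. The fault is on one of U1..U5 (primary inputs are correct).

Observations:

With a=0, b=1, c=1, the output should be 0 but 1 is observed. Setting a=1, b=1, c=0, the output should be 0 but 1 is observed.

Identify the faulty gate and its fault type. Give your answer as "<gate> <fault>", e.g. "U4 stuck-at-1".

U5 stuck-at-1

Fault-free values for test 1 (a=0, b=1, c=1): U1=0, U2=1, U3=1, U4=0, U5=0, giving Y=0. Observed 1.
Test 1: faults giving observed 1 are {U3 stuck-at-0, U4 stuck-at-1, U5 stuck-at-1}.
Test 2 (a=1, b=1, c=0): fault-free U1=0, U2=0, U3=1, U4=1, U5=0 → 0; observed 1. Eliminates U3 stuck-at-0, U4 stuck-at-1.
Only U5 stuck-at-1 is consistent with every test.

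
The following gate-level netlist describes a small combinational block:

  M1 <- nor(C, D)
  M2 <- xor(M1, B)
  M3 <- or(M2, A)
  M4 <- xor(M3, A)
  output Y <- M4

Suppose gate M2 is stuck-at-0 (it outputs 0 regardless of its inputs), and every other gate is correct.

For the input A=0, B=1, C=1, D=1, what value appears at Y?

0

Propagate with M2 forced: M1=0, M2=0 [stuck-at-0], M3=0, M4=0.
So Y = 0. (Without the fault it would be 1.)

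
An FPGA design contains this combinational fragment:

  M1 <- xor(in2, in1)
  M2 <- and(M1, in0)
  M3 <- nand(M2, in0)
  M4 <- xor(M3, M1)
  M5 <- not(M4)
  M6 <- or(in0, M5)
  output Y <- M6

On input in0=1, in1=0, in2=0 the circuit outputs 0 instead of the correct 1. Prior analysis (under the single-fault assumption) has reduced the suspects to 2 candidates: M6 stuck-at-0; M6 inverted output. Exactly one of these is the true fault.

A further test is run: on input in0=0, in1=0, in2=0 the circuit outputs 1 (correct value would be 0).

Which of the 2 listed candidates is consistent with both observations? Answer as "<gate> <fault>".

Evaluate each candidate on input in0=0, in1=0, in2=0:
  M6 stuck-at-0: M1=0, M2=0, M3=1, M4=1, M5=0, M6=0 [stuck-at-0] → 0 — eliminated
  M6 inverted output: M1=0, M2=0, M3=1, M4=1, M5=0, M6=1 [inverted output] → 1 — matches
Only M6 inverted output reproduces the observed 1.

M6 inverted output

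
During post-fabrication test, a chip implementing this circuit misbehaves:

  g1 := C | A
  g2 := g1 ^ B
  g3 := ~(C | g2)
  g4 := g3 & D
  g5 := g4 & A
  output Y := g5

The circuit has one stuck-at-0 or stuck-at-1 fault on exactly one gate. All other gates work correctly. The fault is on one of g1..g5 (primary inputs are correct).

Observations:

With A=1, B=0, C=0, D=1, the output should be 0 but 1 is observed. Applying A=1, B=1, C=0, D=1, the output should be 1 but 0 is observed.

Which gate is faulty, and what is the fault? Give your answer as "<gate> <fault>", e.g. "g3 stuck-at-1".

g1 stuck-at-0

Fault-free values for test 1 (A=1, B=0, C=0, D=1): g1=1, g2=1, g3=0, g4=0, g5=0, giving Y=0. Observed 1.
Test 1: faults giving observed 1 are {g1 stuck-at-0, g2 stuck-at-0, g3 stuck-at-1, g4 stuck-at-1, g5 stuck-at-1}.
Test 2 (A=1, B=1, C=0, D=1): fault-free g1=1, g2=0, g3=1, g4=1, g5=1 → 1; observed 0. Eliminates g2 stuck-at-0, g3 stuck-at-1, g4 stuck-at-1, g5 stuck-at-1.
Only g1 stuck-at-0 is consistent with every test.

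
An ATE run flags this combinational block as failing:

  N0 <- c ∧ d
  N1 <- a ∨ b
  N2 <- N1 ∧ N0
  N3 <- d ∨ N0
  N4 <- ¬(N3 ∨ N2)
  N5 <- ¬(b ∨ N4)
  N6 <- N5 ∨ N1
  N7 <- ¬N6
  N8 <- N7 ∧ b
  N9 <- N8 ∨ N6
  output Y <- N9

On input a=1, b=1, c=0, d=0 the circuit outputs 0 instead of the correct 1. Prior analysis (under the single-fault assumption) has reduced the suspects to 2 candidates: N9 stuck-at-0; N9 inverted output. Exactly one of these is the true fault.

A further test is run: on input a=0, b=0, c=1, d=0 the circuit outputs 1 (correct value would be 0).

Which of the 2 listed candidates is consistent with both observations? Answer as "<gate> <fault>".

Evaluate each candidate on input a=0, b=0, c=1, d=0:
  N9 stuck-at-0: N0=0, N1=0, N2=0, N3=0, N4=1, N5=0, N6=0, N7=1, N8=0, N9=0 [stuck-at-0] → 0 — eliminated
  N9 inverted output: N0=0, N1=0, N2=0, N3=0, N4=1, N5=0, N6=0, N7=1, N8=0, N9=1 [inverted output] → 1 — matches
Only N9 inverted output reproduces the observed 1.

N9 inverted output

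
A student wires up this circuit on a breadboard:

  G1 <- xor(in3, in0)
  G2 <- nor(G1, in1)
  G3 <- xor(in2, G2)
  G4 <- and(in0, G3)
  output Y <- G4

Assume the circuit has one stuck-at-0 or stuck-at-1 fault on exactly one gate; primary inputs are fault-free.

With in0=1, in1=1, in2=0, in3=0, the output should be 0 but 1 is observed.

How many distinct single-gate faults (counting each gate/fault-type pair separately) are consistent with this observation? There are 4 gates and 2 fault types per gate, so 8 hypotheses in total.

Fault-free: G1=1, G2=0, G3=0, G4=0 → 0. Observed 1.
  G1 stuck-at-0: output 0 ✗
  G1 stuck-at-1: output 0 ✗
  G2 stuck-at-0: output 0 ✗
  G2 stuck-at-1: output 1 ✓
  G3 stuck-at-0: output 0 ✗
  G3 stuck-at-1: output 1 ✓
  G4 stuck-at-0: output 0 ✗
  G4 stuck-at-1: output 1 ✓
Consistent faults: {G2 stuck-at-1, G3 stuck-at-1, G4 stuck-at-1} — 3 in all.

3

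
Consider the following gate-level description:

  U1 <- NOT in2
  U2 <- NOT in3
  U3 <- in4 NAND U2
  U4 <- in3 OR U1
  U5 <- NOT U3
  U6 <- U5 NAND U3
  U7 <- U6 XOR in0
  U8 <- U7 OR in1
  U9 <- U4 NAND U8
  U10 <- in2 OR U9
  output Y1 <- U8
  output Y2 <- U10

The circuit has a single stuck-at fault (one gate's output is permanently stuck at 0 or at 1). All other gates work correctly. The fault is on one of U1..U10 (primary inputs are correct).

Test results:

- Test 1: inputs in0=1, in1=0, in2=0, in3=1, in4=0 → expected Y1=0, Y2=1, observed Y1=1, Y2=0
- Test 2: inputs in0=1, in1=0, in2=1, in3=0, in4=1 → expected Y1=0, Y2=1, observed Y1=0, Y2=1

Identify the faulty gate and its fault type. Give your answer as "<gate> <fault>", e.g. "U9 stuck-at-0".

Fault-free values for test 1 (in0=1, in1=0, in2=0, in3=1, in4=0): U1=1, U2=0, U3=1, U4=1, U5=0, U6=1, U7=0, U8=0, U9=1, U10=1, giving Y1=0, Y2=1. Observed Y1=1, Y2=0.
Test 1: faults giving observed Y1=1, Y2=0 are {U5 stuck-at-1, U6 stuck-at-0, U7 stuck-at-1, U8 stuck-at-1}.
Test 2 (in0=1, in1=0, in2=1, in3=0, in4=1): fault-free U1=0, U2=1, U3=0, U4=0, U5=1, U6=1, U7=0, U8=0, U9=1, U10=1 → Y1=0, Y2=1; observed Y1=0, Y2=1. Eliminates U6 stuck-at-0, U7 stuck-at-1, U8 stuck-at-1.
Only U5 stuck-at-1 is consistent with every test.

U5 stuck-at-1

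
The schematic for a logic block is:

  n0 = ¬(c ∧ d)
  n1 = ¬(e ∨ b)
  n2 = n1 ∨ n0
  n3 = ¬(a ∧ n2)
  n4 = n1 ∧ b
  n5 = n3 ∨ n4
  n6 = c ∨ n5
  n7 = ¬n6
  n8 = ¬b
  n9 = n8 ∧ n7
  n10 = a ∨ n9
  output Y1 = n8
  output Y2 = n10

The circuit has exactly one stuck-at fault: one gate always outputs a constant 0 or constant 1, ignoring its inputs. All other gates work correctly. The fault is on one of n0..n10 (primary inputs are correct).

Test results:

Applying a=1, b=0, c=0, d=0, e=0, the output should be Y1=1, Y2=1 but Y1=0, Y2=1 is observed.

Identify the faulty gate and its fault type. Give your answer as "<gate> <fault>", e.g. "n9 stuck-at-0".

Fault-free values for test 1 (a=1, b=0, c=0, d=0, e=0): n0=1, n1=1, n2=1, n3=0, n4=0, n5=0, n6=0, n7=1, n8=1, n9=1, n10=1, giving Y1=1, Y2=1. Observed Y1=0, Y2=1.
Test 1: faults giving observed Y1=0, Y2=1 are {n8 stuck-at-0}.
Only n8 stuck-at-0 is consistent with every test.

n8 stuck-at-0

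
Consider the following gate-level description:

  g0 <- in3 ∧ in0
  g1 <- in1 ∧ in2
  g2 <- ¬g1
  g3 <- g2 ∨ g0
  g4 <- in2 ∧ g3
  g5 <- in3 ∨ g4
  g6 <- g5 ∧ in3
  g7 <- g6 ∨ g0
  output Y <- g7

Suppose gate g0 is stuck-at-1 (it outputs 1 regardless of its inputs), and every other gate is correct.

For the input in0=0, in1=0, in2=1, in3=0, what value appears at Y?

Propagate with g0 forced: g0=1 [stuck-at-1], g1=0, g2=1, g3=1, g4=1, g5=1, g6=0, g7=1.
So Y = 1. (Without the fault it would be 0.)

1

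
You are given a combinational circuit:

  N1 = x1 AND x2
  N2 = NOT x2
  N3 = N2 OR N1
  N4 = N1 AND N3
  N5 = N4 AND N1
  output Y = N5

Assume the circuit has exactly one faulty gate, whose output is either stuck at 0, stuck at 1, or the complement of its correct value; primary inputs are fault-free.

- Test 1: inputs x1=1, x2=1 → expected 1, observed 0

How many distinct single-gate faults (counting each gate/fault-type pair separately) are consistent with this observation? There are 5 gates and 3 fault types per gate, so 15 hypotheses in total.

8

Fault-free: N1=1, N2=0, N3=1, N4=1, N5=1 → 1. Observed 0.
  N1: stuck-at-0, inverted output ✓; others ✗
  N2: none of the 3 fault types match ✗
  N3: stuck-at-0, inverted output ✓; others ✗
  N4: stuck-at-0, inverted output ✓; others ✗
  N5: stuck-at-0, inverted output ✓; others ✗
Consistent faults: {N1 stuck-at-0, N1 inverted output, N3 stuck-at-0, N3 inverted output, N4 stuck-at-0, N4 inverted output, N5 stuck-at-0, N5 inverted output} — 8 in all.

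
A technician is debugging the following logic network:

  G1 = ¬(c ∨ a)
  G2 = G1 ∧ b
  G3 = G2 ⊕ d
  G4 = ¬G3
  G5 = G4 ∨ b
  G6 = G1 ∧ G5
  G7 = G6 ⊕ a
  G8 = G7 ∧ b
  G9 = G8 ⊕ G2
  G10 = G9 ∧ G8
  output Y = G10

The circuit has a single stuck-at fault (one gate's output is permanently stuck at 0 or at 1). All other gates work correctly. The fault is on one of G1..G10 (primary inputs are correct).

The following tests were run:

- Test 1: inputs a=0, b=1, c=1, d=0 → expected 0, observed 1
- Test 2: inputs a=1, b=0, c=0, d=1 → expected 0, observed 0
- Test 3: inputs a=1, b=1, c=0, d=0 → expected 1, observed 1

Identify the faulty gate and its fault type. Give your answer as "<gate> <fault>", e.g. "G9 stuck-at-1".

G7 stuck-at-1

Fault-free values for test 1 (a=0, b=1, c=1, d=0): G1=0, G2=0, G3=0, G4=1, G5=1, G6=0, G7=0, G8=0, G9=0, G10=0, giving Y=0. Observed 1.
Test 1: faults giving observed 1 are {G6 stuck-at-1, G7 stuck-at-1, G8 stuck-at-1, G10 stuck-at-1}.
Test 2 (a=1, b=0, c=0, d=1): fault-free G1=0, G2=0, G3=1, G4=0, G5=0, G6=0, G7=1, G8=0, G9=0, G10=0 → 0; observed 0. Eliminates G8 stuck-at-1, G10 stuck-at-1.
Test 3 (a=1, b=1, c=0, d=0): fault-free G1=0, G2=0, G3=0, G4=1, G5=1, G6=0, G7=1, G8=1, G9=1, G10=1 → 1; observed 1. Eliminates G6 stuck-at-1.
Only G7 stuck-at-1 is consistent with every test.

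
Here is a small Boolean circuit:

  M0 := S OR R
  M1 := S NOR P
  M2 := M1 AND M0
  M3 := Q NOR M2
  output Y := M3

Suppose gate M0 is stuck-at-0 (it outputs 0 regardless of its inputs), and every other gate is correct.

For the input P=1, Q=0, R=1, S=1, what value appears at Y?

Propagate with M0 forced: M0=0 [stuck-at-0], M1=0, M2=0, M3=1.
So Y = 1. (Same as the fault-free value — the fault is masked on this input.)

1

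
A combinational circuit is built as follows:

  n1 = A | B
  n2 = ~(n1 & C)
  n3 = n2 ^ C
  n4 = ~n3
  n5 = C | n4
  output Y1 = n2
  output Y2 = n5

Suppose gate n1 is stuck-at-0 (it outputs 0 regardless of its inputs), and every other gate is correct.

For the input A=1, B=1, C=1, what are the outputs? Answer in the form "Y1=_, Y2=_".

Propagate with n1 forced: n1=0 [stuck-at-0], n2=1, n3=0, n4=1, n5=1.
So the outputs are Y1=1, Y2=1. (Without the fault they would be Y1=0, Y2=1.)

Y1=1, Y2=1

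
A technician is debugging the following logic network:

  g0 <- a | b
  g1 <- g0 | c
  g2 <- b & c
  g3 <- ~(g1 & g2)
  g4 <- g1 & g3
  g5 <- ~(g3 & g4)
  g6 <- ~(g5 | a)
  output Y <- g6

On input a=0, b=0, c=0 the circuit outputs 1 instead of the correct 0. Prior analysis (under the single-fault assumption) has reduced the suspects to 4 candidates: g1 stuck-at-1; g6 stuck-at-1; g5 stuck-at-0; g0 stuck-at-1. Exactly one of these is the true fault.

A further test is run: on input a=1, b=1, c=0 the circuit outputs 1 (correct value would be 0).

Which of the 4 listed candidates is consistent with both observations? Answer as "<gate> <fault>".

g6 stuck-at-1

Evaluate each candidate on input a=1, b=1, c=0:
  g1 stuck-at-1: g0=1, g1=1 [stuck-at-1], g2=0, g3=1, g4=1, g5=0, g6=0 → 0 — eliminated
  g6 stuck-at-1: g0=1, g1=1, g2=0, g3=1, g4=1, g5=0, g6=1 [stuck-at-1] → 1 — matches
  g5 stuck-at-0: g0=1, g1=1, g2=0, g3=1, g4=1, g5=0 [stuck-at-0], g6=0 → 0 — eliminated
  g0 stuck-at-1: g0=1 [stuck-at-1], g1=1, g2=0, g3=1, g4=1, g5=0, g6=0 → 0 — eliminated
Only g6 stuck-at-1 reproduces the observed 1.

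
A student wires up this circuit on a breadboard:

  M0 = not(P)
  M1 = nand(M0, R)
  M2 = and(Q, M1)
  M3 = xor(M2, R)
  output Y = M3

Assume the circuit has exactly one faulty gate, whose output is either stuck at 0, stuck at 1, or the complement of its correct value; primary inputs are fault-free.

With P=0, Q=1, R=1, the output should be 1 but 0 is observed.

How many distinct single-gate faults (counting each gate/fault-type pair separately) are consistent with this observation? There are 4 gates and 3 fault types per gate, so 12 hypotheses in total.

Fault-free: M0=1, M1=0, M2=0, M3=1 → 1. Observed 0.
  M0 stuck-at-0: output 0 ✓
  M0 stuck-at-1: output 1 ✗
  M0 inverted output: output 0 ✓
  M1 stuck-at-0: output 1 ✗
  M1 stuck-at-1: output 0 ✓
  M1 inverted output: output 0 ✓
  M2 stuck-at-0: output 1 ✗
  M2 stuck-at-1: output 0 ✓
  M2 inverted output: output 0 ✓
  M3 stuck-at-0: output 0 ✓
  M3 stuck-at-1: output 1 ✗
  M3 inverted output: output 0 ✓
Consistent faults: {M0 stuck-at-0, M0 inverted output, M1 stuck-at-1, M1 inverted output, M2 stuck-at-1, M2 inverted output, M3 stuck-at-0, M3 inverted output} — 8 in all.

8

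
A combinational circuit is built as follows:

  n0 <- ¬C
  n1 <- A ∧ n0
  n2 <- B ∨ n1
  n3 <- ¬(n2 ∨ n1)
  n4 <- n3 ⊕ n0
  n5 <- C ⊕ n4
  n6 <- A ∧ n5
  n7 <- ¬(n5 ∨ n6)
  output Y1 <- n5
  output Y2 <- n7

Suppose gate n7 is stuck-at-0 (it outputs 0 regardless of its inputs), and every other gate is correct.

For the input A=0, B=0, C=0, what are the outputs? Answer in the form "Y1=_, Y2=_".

Y1=0, Y2=0

Propagate with n7 forced: n0=1, n1=0, n2=0, n3=1, n4=0, n5=0, n6=0, n7=0 [stuck-at-0].
So the outputs are Y1=0, Y2=0. (Without the fault they would be Y1=0, Y2=1.)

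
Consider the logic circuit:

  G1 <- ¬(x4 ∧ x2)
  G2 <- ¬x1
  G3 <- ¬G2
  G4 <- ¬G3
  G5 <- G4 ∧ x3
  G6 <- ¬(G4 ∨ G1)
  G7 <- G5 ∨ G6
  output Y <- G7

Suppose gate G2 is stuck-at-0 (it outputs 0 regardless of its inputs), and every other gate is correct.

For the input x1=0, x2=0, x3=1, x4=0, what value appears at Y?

Propagate with G2 forced: G1=1, G2=0 [stuck-at-0], G3=1, G4=0, G5=0, G6=0, G7=0.
So Y = 0. (Without the fault it would be 1.)

0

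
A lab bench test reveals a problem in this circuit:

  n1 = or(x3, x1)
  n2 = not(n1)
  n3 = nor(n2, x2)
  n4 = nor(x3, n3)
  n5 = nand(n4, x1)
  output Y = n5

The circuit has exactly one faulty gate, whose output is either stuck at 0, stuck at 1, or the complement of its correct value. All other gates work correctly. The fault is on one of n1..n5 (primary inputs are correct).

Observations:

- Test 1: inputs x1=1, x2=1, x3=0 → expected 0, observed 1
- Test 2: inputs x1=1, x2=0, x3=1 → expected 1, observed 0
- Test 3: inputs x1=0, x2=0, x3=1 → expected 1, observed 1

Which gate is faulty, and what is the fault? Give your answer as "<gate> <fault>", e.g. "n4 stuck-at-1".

Fault-free values for test 1 (x1=1, x2=1, x3=0): n1=1, n2=0, n3=0, n4=1, n5=0, giving Y=0. Observed 1.
Test 1: faults giving observed 1 are {n3 stuck-at-1, n3 inverted output, n4 stuck-at-0, n4 inverted output, n5 stuck-at-1, n5 inverted output}.
Test 2 (x1=1, x2=0, x3=1): fault-free n1=1, n2=0, n3=1, n4=0, n5=1 → 1; observed 0. Eliminates n3 stuck-at-1, n3 inverted output, n4 stuck-at-0, n5 stuck-at-1.
Test 3 (x1=0, x2=0, x3=1): fault-free n1=1, n2=0, n3=1, n4=0, n5=1 → 1; observed 1. Eliminates n5 inverted output.
Only n4 inverted output is consistent with every test.

n4 inverted output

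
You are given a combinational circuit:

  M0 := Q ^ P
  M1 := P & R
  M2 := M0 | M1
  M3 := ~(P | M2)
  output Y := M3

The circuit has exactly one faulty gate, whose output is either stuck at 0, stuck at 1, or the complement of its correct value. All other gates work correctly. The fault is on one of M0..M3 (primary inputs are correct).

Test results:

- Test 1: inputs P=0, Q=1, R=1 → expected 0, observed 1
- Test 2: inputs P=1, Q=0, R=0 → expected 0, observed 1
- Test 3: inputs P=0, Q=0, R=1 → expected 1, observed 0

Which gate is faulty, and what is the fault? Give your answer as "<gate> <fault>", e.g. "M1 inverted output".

M3 inverted output

Fault-free values for test 1 (P=0, Q=1, R=1): M0=1, M1=0, M2=1, M3=0, giving Y=0. Observed 1.
Test 1: faults giving observed 1 are {M0 stuck-at-0, M0 inverted output, M2 stuck-at-0, M2 inverted output, M3 stuck-at-1, M3 inverted output}.
Test 2 (P=1, Q=0, R=0): fault-free M0=1, M1=0, M2=1, M3=0 → 0; observed 1. Eliminates M0 stuck-at-0, M0 inverted output, M2 stuck-at-0, M2 inverted output.
Test 3 (P=0, Q=0, R=1): fault-free M0=0, M1=0, M2=0, M3=1 → 1; observed 0. Eliminates M3 stuck-at-1.
Only M3 inverted output is consistent with every test.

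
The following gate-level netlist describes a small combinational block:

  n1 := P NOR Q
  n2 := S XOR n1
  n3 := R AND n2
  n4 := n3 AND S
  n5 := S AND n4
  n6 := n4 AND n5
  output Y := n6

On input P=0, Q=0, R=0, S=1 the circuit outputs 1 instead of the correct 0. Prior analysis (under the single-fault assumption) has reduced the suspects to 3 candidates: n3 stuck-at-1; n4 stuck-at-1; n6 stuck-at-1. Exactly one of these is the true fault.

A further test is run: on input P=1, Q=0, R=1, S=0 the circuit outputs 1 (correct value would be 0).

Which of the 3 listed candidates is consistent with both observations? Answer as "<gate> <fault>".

n6 stuck-at-1

Evaluate each candidate on input P=1, Q=0, R=1, S=0:
  n3 stuck-at-1: n1=0, n2=0, n3=1 [stuck-at-1], n4=0, n5=0, n6=0 → 0 — eliminated
  n4 stuck-at-1: n1=0, n2=0, n3=0, n4=1 [stuck-at-1], n5=0, n6=0 → 0 — eliminated
  n6 stuck-at-1: n1=0, n2=0, n3=0, n4=0, n5=0, n6=1 [stuck-at-1] → 1 — matches
Only n6 stuck-at-1 reproduces the observed 1.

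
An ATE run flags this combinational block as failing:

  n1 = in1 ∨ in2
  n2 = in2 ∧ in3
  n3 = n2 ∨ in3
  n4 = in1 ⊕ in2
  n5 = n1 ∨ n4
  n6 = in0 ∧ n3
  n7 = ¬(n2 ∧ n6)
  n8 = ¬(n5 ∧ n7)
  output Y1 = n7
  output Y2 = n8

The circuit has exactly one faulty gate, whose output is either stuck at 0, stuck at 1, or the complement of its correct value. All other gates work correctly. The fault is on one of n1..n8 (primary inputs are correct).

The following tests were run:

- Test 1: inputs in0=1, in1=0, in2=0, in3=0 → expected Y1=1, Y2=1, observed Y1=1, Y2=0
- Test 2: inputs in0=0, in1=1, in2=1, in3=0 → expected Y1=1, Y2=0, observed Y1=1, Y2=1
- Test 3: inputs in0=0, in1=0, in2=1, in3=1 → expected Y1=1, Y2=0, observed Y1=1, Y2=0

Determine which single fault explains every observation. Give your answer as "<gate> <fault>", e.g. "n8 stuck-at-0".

Fault-free values for test 1 (in0=1, in1=0, in2=0, in3=0): n1=0, n2=0, n3=0, n4=0, n5=0, n6=0, n7=1, n8=1, giving Y1=1, Y2=1. Observed Y1=1, Y2=0.
Test 1: faults giving observed Y1=1, Y2=0 are {n1 stuck-at-1, n1 inverted output, n4 stuck-at-1, n4 inverted output, n5 stuck-at-1, n5 inverted output, n8 stuck-at-0, n8 inverted output}.
Test 2 (in0=0, in1=1, in2=1, in3=0): fault-free n1=1, n2=0, n3=0, n4=0, n5=1, n6=0, n7=1, n8=0 → Y1=1, Y2=0; observed Y1=1, Y2=1. Eliminates n1 stuck-at-1, n4 stuck-at-1, n4 inverted output, n5 stuck-at-1, n8 stuck-at-0.
Test 3 (in0=0, in1=0, in2=1, in3=1): fault-free n1=1, n2=1, n3=1, n4=1, n5=1, n6=0, n7=1, n8=0 → Y1=1, Y2=0; observed Y1=1, Y2=0. Eliminates n5 inverted output, n8 inverted output.
Only n1 inverted output is consistent with every test.

n1 inverted output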